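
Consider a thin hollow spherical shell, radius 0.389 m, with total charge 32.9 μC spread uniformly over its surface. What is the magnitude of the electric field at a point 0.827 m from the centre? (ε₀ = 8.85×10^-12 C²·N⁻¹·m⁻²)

|E| ≈ 4.33×10^5 N/C

By spherical symmetry E is radial; choose a Gaussian sphere of radius r = 0.827 m (r > 0.389 m).
The entire shell is enclosed: Q_enc = 3.29e-5 C.
Gauss's law: E·4πr² = Q_enc/ε₀.
E = |Q_enc|/(4πε₀r²) = (3.29e-5)/(4π·8.85×10^-12·(0.827)²) = 4.33e5 N/C.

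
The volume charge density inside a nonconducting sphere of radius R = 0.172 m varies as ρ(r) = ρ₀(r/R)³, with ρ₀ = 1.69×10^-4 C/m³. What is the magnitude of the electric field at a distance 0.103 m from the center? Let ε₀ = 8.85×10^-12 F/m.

Use a concentric Gaussian sphere at r = 0.103 m (r < R).
Q_enc = ∫₀^r ρ(r')·4πr'² dr' = (4πρ₀/R³) ∫₀^r r'^5 dr' = 4πρ₀ r^6/(6·R³) = 8.306×10^-8 C.
By Gauss's law, ∮E·dA = E·4πr² = Q_enc/ε₀.
E = |Q_enc|/(4πε₀r²) = (8.306×10^-8)/(4π·8.85×10^-12·(0.103)²) = 7.04×10^4 N/C.

|E| ≈ 7.04e4 V/m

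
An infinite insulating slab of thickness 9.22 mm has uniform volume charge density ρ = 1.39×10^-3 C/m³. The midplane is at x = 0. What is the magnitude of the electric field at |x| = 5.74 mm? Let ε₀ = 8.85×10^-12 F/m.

|E| ≈ 7.24e5 V/m

The point |x| = 5.74 mm lies outside the slab (half-thickness 0.00461 m). A symmetric pillbox spanning the full slab encloses Q_enc = ρ·d·A.
Flux = 2EA ⇒ E = |ρ|d/(2ε₀), independent of distance outside.
E = (1.39×10^-3)(0.00922)/(2·8.85×10^-12) = 7.24×10^5 N/C.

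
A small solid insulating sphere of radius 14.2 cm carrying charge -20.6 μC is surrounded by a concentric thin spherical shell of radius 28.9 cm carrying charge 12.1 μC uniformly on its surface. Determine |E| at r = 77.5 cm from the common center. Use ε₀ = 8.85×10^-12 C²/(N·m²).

|E| ≈ 1.27×10^5 N/C

Take a concentric spherical Gaussian surface of radius r = 77.5 cm (r > 28.9 cm, enclosing both).
Q_enc = (-20.6 μC) + (12.1 μC) = -8.50×10^-6 C.
By Gauss's law, ∮E·dA = E·4πr² = Q_enc/ε₀.
E = |Q_enc|/(4πε₀r²) = (8.50×10^-6)/(4π·8.85×10^-12·(0.775)²) = 1.27×10^5 N/C.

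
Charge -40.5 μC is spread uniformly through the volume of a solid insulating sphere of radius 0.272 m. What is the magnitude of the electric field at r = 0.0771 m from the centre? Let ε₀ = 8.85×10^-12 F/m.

E ≈ 1.40×10^6 V/m

Use a concentric Gaussian sphere at r = 0.0771 m (r < R).
Only the charge within r is enclosed: Q_enc = Q·(r/R)³ = (-40.5 μC)·(0.0771 m/0.272 m)³ = -9.224e-7 C.
Since E is radial and uniform over the Gaussian sphere, Φ = E·4πr² = Q_enc/ε₀.
E = |Q_enc|/(4πε₀r²) = (9.224×10^-7)/(4π·8.85×10^-12·(0.0771)²) = 1.40×10^6 N/C.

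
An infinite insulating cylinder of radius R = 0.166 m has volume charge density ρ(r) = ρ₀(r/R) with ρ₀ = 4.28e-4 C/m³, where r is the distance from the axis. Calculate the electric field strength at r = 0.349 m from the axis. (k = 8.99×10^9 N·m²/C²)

Coaxial Gaussian cylinder, radius r = 0.349 m, length L (r > R, full charge per length enclosed).
λ_enc = 2π ∫₀^R ρ₀(r'/R)^1 r' dr' = 2πρ₀R²/3 = 2.47e-5 C/m.
Gauss's law: E·2πrL = λ_enc L/ε₀.
E = 2k|λ_enc|/r = 2(8.99×10^9)(2.47×10^-5)/(0.349) = 1.27×10^6 N/C.

|E| = 1.27e6 N/C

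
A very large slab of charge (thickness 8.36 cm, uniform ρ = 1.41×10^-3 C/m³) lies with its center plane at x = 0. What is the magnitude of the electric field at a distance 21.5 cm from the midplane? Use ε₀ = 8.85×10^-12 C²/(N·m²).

The point |x| = 21.5 cm lies outside the slab (half-thickness 0.0418 m). A symmetric pillbox spanning the full slab encloses Q_enc = ρ·d·A.
Flux = 2EA ⇒ E = |ρ|d/(2ε₀), independent of distance outside.
E = (1.41×10^-3)(0.0836)/(2·8.85×10^-12) = 6.66×10^6 N/C.

E ≈ 6.66×10^6 N/C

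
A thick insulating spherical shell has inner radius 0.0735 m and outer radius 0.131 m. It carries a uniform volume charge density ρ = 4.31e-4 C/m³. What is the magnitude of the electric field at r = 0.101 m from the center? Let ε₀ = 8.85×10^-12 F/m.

E = 1.01×10^6 N/C

Use a concentric Gaussian sphere at r = 0.101 m (within the shell material, 0.0735 m < r < 0.131 m).
Only the shell between 0.0735 m and r is enclosed: Q_enc = ρ·(4π/3)(r³ − a³) = (4.31e-4)·(4π/3)·((0.101)³ − (0.0735)³) = 1.143e-6 C.
By Gauss's law, ∮E·dA = E·4πr² = Q_enc/ε₀.
E = |Q_enc|/(4πε₀r²) = (1.143e-6)/(4π·8.85×10^-12·(0.101)²) = 1.01×10^6 N/C.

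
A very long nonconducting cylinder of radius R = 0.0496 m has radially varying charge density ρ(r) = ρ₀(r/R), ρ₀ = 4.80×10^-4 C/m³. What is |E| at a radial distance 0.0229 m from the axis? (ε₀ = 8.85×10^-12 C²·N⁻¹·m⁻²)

Choose a coaxial cylinder of radius r = 0.0229 m (arbitrary length L) as the Gaussian surface (r < R).
λ_enc = ∫₀^r ρ(r')·2πr' dr' = (2πρ₀/R)·r^3/3 = 2.434×10^-7 C/m.
Since E is radial and uniform over the curved surface, Φ = E·2πrL = Q_enc/ε₀ = λ_enc L/ε₀.
E = |λ_enc|/(2πε₀r) = (2.434×10^-7)/(2π·8.85×10^-12·0.0229) = 1.91×10^5 N/C.

E ≈ 1.91×10^5 N/C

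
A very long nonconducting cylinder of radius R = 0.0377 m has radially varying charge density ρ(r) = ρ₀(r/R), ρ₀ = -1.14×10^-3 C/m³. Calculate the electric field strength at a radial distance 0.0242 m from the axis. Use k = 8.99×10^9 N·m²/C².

By cylindrical symmetry E is radial; use a coaxial Gaussian cylinder of radius 0.0242 m and length L (r < R).
Integrating ρ over the cross-section to radius r: λ_enc = (2πρ₀/R) ∫₀^r r'^2 dr' = 2πρ₀ r^3/(3·R) = -8.976e-7 C/m.
Since E is radial and uniform over the curved surface, Φ = E·2πrL = Q_enc/ε₀ = λ_enc L/ε₀.
E = 2k|λ_enc|/r = 2(8.99×10^9)(8.976e-7)/(0.0242) = 6.67×10^5 N/C.

6.67×10^5 V/m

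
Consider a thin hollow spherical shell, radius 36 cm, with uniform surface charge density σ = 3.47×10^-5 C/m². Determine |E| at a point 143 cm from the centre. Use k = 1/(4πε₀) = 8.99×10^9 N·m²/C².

Use a concentric Gaussian sphere at r = 143 cm (r > 36 cm).
The entire shell is enclosed: Q_enc = σ·4πR² = (3.47×10^-5)·4π·(0.36)² = 5.651×10^-5 C.
Since E is radial and uniform over the Gaussian sphere, Φ = E·4πr² = Q_enc/ε₀.
E = k|Q_enc|/r² = (8.99×10^9)(5.651×10^-5)/(1.43)² = 2.48×10^5 N/C.

|E| ≈ 2.48×10^5 N/C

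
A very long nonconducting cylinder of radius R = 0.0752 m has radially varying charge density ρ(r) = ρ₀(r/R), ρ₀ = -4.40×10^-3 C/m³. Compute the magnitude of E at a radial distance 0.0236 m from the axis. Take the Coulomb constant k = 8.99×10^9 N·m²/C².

1.23×10^6 N/C

Choose a coaxial cylinder of radius r = 0.0236 m (arbitrary length L) as the Gaussian surface (r < R).
λ_enc = ∫₀^r ρ(r')·2πr' dr' = (2πρ₀/R)·r^3/3 = -1.611×10^-6 C/m.
Since E is radial and uniform over the curved surface, Φ = E·2πrL = Q_enc/ε₀ = λ_enc L/ε₀.
E = 2k|λ_enc|/r = 2(8.99×10^9)(1.611e-6)/(0.0236) = 1.23e6 N/C.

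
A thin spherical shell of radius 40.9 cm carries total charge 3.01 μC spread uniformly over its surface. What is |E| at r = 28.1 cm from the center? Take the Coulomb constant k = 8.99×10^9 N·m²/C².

|E| = 0 N/C

Use a concentric Gaussian sphere at r = 28.1 cm (inside the shell, r < 40.9 cm).
All the charge is outside the Gaussian surface: Q_enc = 0, hence E = 0 everywhere inside the shell.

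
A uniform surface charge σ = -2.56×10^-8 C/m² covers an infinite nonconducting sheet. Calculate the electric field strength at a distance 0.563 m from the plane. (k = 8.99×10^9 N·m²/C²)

The symmetry is planar: E is normal to the sheet and the same magnitude on both sides. Take a pillbox straddling the sheet with end-cap area A.
Only the two end caps contribute flux: Φ = 2EA. With Q_enc = σA, Gauss's law gives E = |σ|/(2ε₀).
E = 2πk|σ| = 2π(8.99×10^9)(2.56×10^-8) = 1.45×10^3 N/C.

1.45e3 N/C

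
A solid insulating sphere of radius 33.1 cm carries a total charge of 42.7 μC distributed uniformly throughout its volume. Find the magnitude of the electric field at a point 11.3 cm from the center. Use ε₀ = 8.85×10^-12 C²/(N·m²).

|E| ≈ 1.20e6 N/C

Symmetry ⇒ E = E(r) r̂. Gaussian sphere of radius r = 11.3 cm (r < R).
For a uniform sphere the enclosed fraction is (r/R)³, so Q_enc = (42.7 μC)(0.113/0.331)³ = 1.699e-6 C.
Since E is radial and uniform over the Gaussian sphere, Φ = E·4πr² = Q_enc/ε₀.
E = |Q_enc|/(4πε₀r²) = (1.699×10^-6)/(4π·8.85×10^-12·(0.113)²) = 1.20e6 N/C.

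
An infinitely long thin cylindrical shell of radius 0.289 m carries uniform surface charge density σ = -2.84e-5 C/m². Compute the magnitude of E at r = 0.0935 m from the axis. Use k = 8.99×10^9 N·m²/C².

E = 0

By cylindrical symmetry E is radial; use a coaxial Gaussian cylinder of radius 0.0935 m and length L (r < 0.289 m, inside the shell).
No charge is enclosed, so Gauss's law gives E·2πrL = 0 ⇒ E = 0.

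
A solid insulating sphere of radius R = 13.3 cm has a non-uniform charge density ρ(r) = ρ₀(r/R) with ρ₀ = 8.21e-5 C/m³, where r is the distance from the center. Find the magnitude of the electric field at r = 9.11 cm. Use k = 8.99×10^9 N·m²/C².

Symmetry ⇒ E = E(r) r̂. Gaussian sphere of radius r = 9.11 cm (r < R).
Q_enc = ∫₀^r ρ(r')·4πr'² dr' = (4πρ₀/R) ∫₀^r r'^3 dr' = 4πρ₀ r^4/(4·R) = 1.336×10^-7 C.
Applying ∮E·dA = Q_enc/ε₀ with Φ = E(4πr²):
E = k|Q_enc|/r² = (8.99×10^9)(1.336×10^-7)/(0.0911)² = 1.45×10^5 N/C.

E = 1.45×10^5 N/C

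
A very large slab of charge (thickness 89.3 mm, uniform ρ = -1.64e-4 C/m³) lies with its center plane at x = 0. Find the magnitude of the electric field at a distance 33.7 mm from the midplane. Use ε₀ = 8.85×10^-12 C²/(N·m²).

By symmetry E is perpendicular to the slab. A Gaussian pillbox from −33.7 mm to +33.7 mm (face area A) lies entirely within the slab.
Q_enc = ρ·(2x)·A and flux = 2EA, so 2EA = 2ρxA/ε₀ ⇒ E = |ρ|x/ε₀.
E = (1.64×10^-4)(0.0337)/(8.85×10^-12) = 6.24e5 N/C.

|E| = 6.24×10^5 N/C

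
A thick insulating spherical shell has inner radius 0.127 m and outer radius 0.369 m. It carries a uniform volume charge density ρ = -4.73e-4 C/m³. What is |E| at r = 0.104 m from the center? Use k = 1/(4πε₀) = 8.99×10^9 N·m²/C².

Take a concentric spherical Gaussian surface of radius r = 0.104 m (r < 0.127 m, inside the empty cavity).
Q_enc = 0 (all charge lies at larger r); Gauss's law gives E = 0.

E = 0 (no enclosed charge)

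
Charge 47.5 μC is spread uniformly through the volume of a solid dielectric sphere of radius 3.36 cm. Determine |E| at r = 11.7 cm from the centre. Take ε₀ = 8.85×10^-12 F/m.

By spherical symmetry E is radial; choose a Gaussian sphere of radius r = 11.7 cm (r > R, so the entire charge is enclosed).
Q_enc = 47.5 μC = 4.75×10^-5 C.
Applying ∮E·dA = Q_enc/ε₀ with Φ = E(4πr²):
E = |Q_enc|/(4πε₀r²) = (4.75×10^-5)/(4π·8.85×10^-12·(0.117)²) = 3.12e7 N/C.

3.12×10^7 V/m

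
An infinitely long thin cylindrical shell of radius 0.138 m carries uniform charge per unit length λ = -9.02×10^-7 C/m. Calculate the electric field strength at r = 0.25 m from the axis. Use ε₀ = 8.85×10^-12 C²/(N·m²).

Choose a coaxial cylinder of radius r = 0.25 m (arbitrary length L) as the Gaussian surface (r > 0.138 m).
The full line charge is enclosed: λ_enc = -9.02×10^-7 C/m.
Since E is radial and uniform over the curved surface, Φ = E·2πrL = Q_enc/ε₀ = λ_enc L/ε₀.
E = |λ_enc|/(2πε₀r) = (9.02e-7)/(2π·8.85×10^-12·0.25) = 6.49e4 N/C.

|E| = 6.49×10^4 V/m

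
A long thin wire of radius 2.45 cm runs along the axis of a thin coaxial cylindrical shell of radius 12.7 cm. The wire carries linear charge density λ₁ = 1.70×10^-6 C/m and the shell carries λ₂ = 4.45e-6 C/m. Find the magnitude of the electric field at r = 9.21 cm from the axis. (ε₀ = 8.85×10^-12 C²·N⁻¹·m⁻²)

By cylindrical symmetry E is radial; use a coaxial Gaussian cylinder of radius 9.21 cm and length L (between the conductors, 2.45 cm < r < 12.7 cm).
The shell at 12.7 cm lies outside the Gaussian surface, so λ_enc = λ₁ = 1.70e-6 C/m.
By Gauss's law (flux through the curved wall only), E·2πrL = λ_enc L/ε₀.
E = |λ_enc|/(2πε₀r) = (1.70×10^-6)/(2π·8.85×10^-12·0.0921) = 3.32e5 N/C.

E ≈ 3.32×10^5 N/C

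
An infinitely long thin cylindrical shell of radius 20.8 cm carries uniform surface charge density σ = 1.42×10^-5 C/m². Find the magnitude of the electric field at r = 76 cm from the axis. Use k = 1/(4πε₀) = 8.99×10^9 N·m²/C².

|E| ≈ 4.39e5 N/C

Take a coaxial cylindrical Gaussian surface of radius r = 76 cm and length L (r > 20.8 cm).
The whole shell is enclosed: λ_enc = σ·2πR = (1.42×10^-5)·2π·(0.208) = 1.856e-5 C/m.
Since E is radial and uniform over the curved surface, Φ = E·2πrL = Q_enc/ε₀ = λ_enc L/ε₀.
E = 2k|λ_enc|/r = 2(8.99×10^9)(1.856×10^-5)/(0.76) = 4.39×10^5 N/C.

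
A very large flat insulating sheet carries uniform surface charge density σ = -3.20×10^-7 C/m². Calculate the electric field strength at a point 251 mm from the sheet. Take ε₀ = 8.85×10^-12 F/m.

1.81×10^4 N/C

Choose a cylindrical pillbox piercing the sheet, end faces (area A) parallel to it.
Only the two end caps contribute flux: Φ = 2EA. With Q_enc = σA, Gauss's law gives E = |σ|/(2ε₀).
E = |σ|/(2ε₀) = (3.20e-7)/(2·8.85×10^-12) = 1.81×10^4 N/C.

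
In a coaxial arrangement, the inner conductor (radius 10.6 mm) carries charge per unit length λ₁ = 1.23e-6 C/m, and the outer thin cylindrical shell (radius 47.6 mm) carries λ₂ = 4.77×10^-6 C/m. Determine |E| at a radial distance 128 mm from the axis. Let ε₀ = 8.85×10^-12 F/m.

Take a coaxial cylindrical Gaussian surface of radius r = 128 mm and length L (r > 47.6 mm, enclosing both).
λ_enc = λ₁ + λ₂ = (1.23e-6) + (4.77×10^-6) = 6.00e-6 C/m.
Since E is radial and uniform over the curved surface, Φ = E·2πrL = Q_enc/ε₀ = λ_enc L/ε₀.
E = |λ_enc|/(2πε₀r) = (6.00×10^-6)/(2π·8.85×10^-12·0.128) = 8.43×10^5 N/C.

|E| ≈ 8.43×10^5 V/m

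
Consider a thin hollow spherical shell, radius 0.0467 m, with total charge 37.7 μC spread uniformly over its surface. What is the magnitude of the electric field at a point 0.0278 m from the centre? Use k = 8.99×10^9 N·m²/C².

E = 0

Use a concentric Gaussian sphere at r = 0.0278 m (inside the shell, r < 0.0467 m).
All the charge is outside the Gaussian surface: Q_enc = 0, hence E = 0 everywhere inside the shell.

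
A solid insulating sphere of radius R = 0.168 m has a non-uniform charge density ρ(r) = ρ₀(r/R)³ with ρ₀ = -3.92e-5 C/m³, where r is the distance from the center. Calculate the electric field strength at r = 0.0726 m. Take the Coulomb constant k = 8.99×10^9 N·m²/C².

Symmetry ⇒ E = E(r) r̂. Gaussian sphere of radius r = 0.0726 m (r < R).
Integrate the density: Q_enc = 4π ∫₀^r ρ₀(r'/R)^3 r'² dr' = 4πρ₀ r^6/(6·R³) = -2.535×10^-9 C.
Gauss's law: E·4πr² = Q_enc/ε₀.
E = k|Q_enc|/r² = (8.99×10^9)(2.535×10^-9)/(0.0726)² = 4.32×10^3 N/C.

E ≈ 4.32e3 N/C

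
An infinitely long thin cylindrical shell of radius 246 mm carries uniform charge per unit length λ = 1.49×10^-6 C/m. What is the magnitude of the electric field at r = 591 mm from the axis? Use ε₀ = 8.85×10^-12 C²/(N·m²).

|E| ≈ 4.53×10^4 V/m

Choose a coaxial cylinder of radius r = 591 mm (arbitrary length L) as the Gaussian surface (r > 246 mm).
The full line charge is enclosed: λ_enc = 1.49×10^-6 C/m.
Gauss's law: E·2πrL = λ_enc L/ε₀.
E = |λ_enc|/(2πε₀r) = (1.49×10^-6)/(2π·8.85×10^-12·0.591) = 4.53×10^4 N/C.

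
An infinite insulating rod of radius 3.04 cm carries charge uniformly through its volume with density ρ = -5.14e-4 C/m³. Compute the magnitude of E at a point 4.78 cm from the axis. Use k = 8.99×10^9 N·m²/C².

Take a coaxial cylindrical Gaussian surface of radius r = 4.78 cm and length L (r > 3.04 cm, full cross-section enclosed).
λ_enc = ρ·πR² = (-5.14×10^-4)π(0.0304)² = -1.492e-6 C/m.
Gauss's law: E·2πrL = λ_enc L/ε₀.
E = 2k|λ_enc|/r = 2(8.99×10^9)(1.492e-6)/(0.0478) = 5.61×10^5 N/C.

E ≈ 5.61×10^5 N/C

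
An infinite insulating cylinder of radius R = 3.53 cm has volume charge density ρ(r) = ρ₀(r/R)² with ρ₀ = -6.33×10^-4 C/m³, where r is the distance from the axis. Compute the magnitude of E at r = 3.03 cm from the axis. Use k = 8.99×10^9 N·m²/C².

|E| = 3.99×10^5 N/C

Take a coaxial cylindrical Gaussian surface of radius r = 3.03 cm and length L (r < R).
λ_enc = ∫₀^r ρ(r')·2πr' dr' = (2πρ₀/R²)·r^4/4 = -6.726×10^-7 C/m.
Gauss's law: E·2πrL = λ_enc L/ε₀.
E = 2k|λ_enc|/r = 2(8.99×10^9)(6.726×10^-7)/(0.0303) = 3.99×10^5 N/C.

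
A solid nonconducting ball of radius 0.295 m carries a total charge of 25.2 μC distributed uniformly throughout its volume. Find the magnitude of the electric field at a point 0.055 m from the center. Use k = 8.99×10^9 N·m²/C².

Symmetry ⇒ E = E(r) r̂. Gaussian sphere of radius r = 0.055 m (r < R).
For a uniform sphere the enclosed fraction is (r/R)³, so Q_enc = (25.2 μC)(0.055/0.295)³ = 1.633e-7 C.
By Gauss's law, ∮E·dA = E·4πr² = Q_enc/ε₀.
E = k|Q_enc|/r² = (8.99×10^9)(1.633e-7)/(0.055)² = 4.85×10^5 N/C.

E = 4.85×10^5 V/m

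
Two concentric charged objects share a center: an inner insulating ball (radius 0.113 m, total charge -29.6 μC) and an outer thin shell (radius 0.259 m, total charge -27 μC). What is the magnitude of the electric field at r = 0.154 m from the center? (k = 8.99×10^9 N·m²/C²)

E = 1.12×10^7 V/m

Take a concentric spherical Gaussian surface of radius r = 0.154 m (between the bodies, 0.113 m < r < 0.259 m).
The shell at 0.259 m lies outside the Gaussian surface, so Q_enc = -29.6 μC = -2.96×10^-5 C.
Applying ∮E·dA = Q_enc/ε₀ with Φ = E(4πr²):
E = k|Q_enc|/r² = (8.99×10^9)(2.96×10^-5)/(0.154)² = 1.12×10^7 N/C.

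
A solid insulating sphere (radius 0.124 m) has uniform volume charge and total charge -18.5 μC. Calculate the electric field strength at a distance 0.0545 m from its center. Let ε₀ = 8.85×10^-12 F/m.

4.75×10^6 N/C

By spherical symmetry E is radial; choose a Gaussian sphere of radius r = 0.0545 m (r < R).
For a uniform sphere the enclosed fraction is (r/R)³, so Q_enc = (-18.5 μC)(0.0545/0.124)³ = -1.571e-6 C.
By Gauss's law, ∮E·dA = E·4πr² = Q_enc/ε₀.
E = |Q_enc|/(4πε₀r²) = (1.571e-6)/(4π·8.85×10^-12·(0.0545)²) = 4.75×10^6 N/C.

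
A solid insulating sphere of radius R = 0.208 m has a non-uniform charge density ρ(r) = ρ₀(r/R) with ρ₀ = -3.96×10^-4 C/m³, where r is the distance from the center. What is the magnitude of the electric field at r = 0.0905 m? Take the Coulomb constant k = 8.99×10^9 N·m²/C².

By spherical symmetry E is radial; choose a Gaussian sphere of radius r = 0.0905 m (r < R).
Integrate the density: Q_enc = 4π ∫₀^r ρ₀(r'/R)^1 r'² dr' = 4πρ₀ r^4/(4·R) = -4.012e-7 C.
By Gauss's law, ∮E·dA = E·4πr² = Q_enc/ε₀.
E = k|Q_enc|/r² = (8.99×10^9)(4.012e-7)/(0.0905)² = 4.40e5 N/C.

4.40×10^5 V/m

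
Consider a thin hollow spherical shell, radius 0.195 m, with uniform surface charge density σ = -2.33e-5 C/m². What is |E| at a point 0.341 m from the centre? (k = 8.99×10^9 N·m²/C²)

|E| ≈ 8.61×10^5 V/m

Use a concentric Gaussian sphere at r = 0.341 m (r > 0.195 m).
The entire shell is enclosed: Q_enc = σ·4πR² = (-2.33e-5)·4π·(0.195)² = -1.113e-5 C.
Since E is radial and uniform over the Gaussian sphere, Φ = E·4πr² = Q_enc/ε₀.
E = k|Q_enc|/r² = (8.99×10^9)(1.113e-5)/(0.341)² = 8.61e5 N/C.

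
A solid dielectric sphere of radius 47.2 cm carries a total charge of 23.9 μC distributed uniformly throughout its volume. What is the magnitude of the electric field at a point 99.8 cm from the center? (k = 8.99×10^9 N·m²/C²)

2.16e5 N/C

Use a concentric Gaussian sphere at r = 99.8 cm (r > R, so the entire charge is enclosed).
Q_enc = 23.9 μC = 2.39×10^-5 C.
Gauss's law: E·4πr² = Q_enc/ε₀.
E = k|Q_enc|/r² = (8.99×10^9)(2.39×10^-5)/(0.998)² = 2.16e5 N/C.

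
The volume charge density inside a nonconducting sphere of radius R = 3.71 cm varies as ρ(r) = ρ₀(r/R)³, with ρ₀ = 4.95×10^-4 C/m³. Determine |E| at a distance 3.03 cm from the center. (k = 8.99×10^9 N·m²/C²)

E ≈ 1.54×10^5 V/m

Take a concentric spherical Gaussian surface of radius r = 3.03 cm (r < R).
Q_enc = ∫₀^r ρ(r')·4πr'² dr' = (4πρ₀/R³) ∫₀^r r'^5 dr' = 4πρ₀ r^6/(6·R³) = 1.571×10^-8 C.
Applying ∮E·dA = Q_enc/ε₀ with Φ = E(4πr²):
E = k|Q_enc|/r² = (8.99×10^9)(1.571×10^-8)/(0.0303)² = 1.54×10^5 N/C.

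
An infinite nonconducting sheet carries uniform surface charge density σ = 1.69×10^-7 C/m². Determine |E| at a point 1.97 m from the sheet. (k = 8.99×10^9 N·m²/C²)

E ≈ 9.55e3 V/m

Choose a cylindrical pillbox piercing the sheet, end faces (area A) parallel to it.
Only the two end caps contribute flux: Φ = 2EA. With Q_enc = σA, Gauss's law gives E = |σ|/(2ε₀).
E = 2πk|σ| = 2π(8.99×10^9)(1.69×10^-7) = 9.55×10^3 N/C.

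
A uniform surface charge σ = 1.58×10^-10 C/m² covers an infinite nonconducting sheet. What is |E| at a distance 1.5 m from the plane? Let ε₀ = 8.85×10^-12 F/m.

8.93 N/C

Choose a cylindrical pillbox piercing the sheet, end faces (area A) parallel to it.
Only the two end caps contribute flux: Φ = 2EA. With Q_enc = σA, Gauss's law gives E = |σ|/(2ε₀).
E = |σ|/(2ε₀) = (1.58e-10)/(2·8.85×10^-12) = 8.93 N/C.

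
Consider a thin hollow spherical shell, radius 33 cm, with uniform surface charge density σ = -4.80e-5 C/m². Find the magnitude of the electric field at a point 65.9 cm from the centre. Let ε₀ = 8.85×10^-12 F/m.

|E| ≈ 1.36e6 N/C

Symmetry ⇒ E = E(r) r̂. Gaussian sphere of radius r = 65.9 cm (r > 33 cm).
The entire shell is enclosed: Q_enc = σ·4πR² = (-4.80e-5)·4π·(0.33)² = -6.569×10^-5 C.
Applying ∮E·dA = Q_enc/ε₀ with Φ = E(4πr²):
E = |Q_enc|/(4πε₀r²) = (6.569e-5)/(4π·8.85×10^-12·(0.659)²) = 1.36×10^6 N/C.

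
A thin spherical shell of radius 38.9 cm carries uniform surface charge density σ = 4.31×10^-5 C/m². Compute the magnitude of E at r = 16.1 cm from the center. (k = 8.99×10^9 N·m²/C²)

Take a concentric spherical Gaussian surface of radius r = 16.1 cm (inside the shell, r < 38.9 cm).
No charge lies within this surface, so Q_enc = 0 and Gauss's law gives E·4πr² = 0 ⇒ E = 0.

E = 0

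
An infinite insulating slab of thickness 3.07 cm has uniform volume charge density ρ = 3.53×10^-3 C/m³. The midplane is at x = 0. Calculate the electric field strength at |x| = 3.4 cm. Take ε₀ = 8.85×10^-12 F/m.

6.12×10^6 N/C

The point |x| = 3.4 cm lies outside the slab (half-thickness 0.01535 m). A symmetric pillbox spanning the full slab encloses Q_enc = ρ·d·A.
Flux = 2EA ⇒ E = |ρ|d/(2ε₀), independent of distance outside.
E = (3.53×10^-3)(0.0307)/(2·8.85×10^-12) = 6.12×10^6 N/C.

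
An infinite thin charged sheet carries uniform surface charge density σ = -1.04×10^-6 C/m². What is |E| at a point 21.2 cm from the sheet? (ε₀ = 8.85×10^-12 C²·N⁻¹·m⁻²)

E ≈ 5.88×10^4 N/C

By planar symmetry E is perpendicular to the sheet and uniform; use a Gaussian pillbox with flat faces of area A on each side of the sheet.
Flux Φ = 2EA and Q_enc = σA, so 2EA = σA/ε₀ ⇒ E = |σ|/(2ε₀), independent of distance.
E = |σ|/(2ε₀) = (1.04×10^-6)/(2·8.85×10^-12) = 5.88×10^4 N/C.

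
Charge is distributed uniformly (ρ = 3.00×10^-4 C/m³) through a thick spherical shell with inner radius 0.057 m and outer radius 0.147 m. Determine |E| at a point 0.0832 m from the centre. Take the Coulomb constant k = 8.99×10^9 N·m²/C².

6.38e5 V/m

Symmetry ⇒ E = E(r) r̂. Gaussian sphere of radius r = 0.0832 m (within the shell material, 0.057 m < r < 0.147 m).
Enclosed charge is the volume from a to r: Q_enc = (4π/3)ρ(r³ − a³) = 4.91×10^-7 C.
Gauss's law: E·4πr² = Q_enc/ε₀.
E = k|Q_enc|/r² = (8.99×10^9)(4.91e-7)/(0.0832)² = 6.38e5 N/C.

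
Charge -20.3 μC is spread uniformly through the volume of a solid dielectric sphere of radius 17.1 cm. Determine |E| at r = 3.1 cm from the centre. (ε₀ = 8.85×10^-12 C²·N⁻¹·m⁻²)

|E| = 1.13×10^6 N/C

By spherical symmetry E is radial; choose a Gaussian sphere of radius r = 3.1 cm (r < R).
For a uniform sphere the enclosed fraction is (r/R)³, so Q_enc = (-20.3 μC)(0.031/0.171)³ = -1.209×10^-7 C.
Gauss's law: E·4πr² = Q_enc/ε₀.
E = |Q_enc|/(4πε₀r²) = (1.209e-7)/(4π·8.85×10^-12·(0.031)²) = 1.13e6 N/C.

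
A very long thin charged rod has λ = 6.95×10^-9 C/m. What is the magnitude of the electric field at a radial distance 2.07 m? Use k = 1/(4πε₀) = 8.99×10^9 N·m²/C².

Coaxial Gaussian cylinder, radius r = 2.07 m, length L.
Q_enc = λL, so λ_enc = 6.95×10^-9 C/m.
Since E is radial and uniform over the curved surface, Φ = E·2πrL = Q_enc/ε₀ = λ_enc L/ε₀.
E = 2k|λ_enc|/r = 2(8.99×10^9)(6.95×10^-9)/(2.07) = 60.4 N/C.

E = 60.4 N/C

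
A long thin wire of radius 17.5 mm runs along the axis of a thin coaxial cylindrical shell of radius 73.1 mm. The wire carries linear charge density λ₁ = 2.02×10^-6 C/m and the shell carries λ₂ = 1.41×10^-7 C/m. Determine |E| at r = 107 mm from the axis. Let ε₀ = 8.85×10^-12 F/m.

Choose a coaxial cylinder of radius r = 107 mm (arbitrary length L) as the Gaussian surface (r > 73.1 mm, enclosing both).
λ_enc = λ₁ + λ₂ = (2.02e-6) + (1.41e-7) = 2.161×10^-6 C/m.
Since E is radial and uniform over the curved surface, Φ = E·2πrL = Q_enc/ε₀ = λ_enc L/ε₀.
E = |λ_enc|/(2πε₀r) = (2.161e-6)/(2π·8.85×10^-12·0.107) = 3.63×10^5 N/C.

3.63×10^5 N/C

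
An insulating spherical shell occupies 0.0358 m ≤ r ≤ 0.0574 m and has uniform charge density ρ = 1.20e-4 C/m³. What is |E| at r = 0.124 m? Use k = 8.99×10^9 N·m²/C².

By spherical symmetry E is radial; choose a Gaussian sphere of radius r = 0.124 m (r > 0.0574 m, enclosing the whole shell).
Q_enc = ρ·(4π/3)(b³ − a³) = (1.20×10^-4)·(4π/3)·((0.0574)³ − (0.0358)³) = 7.20×10^-8 C.
By Gauss's law, ∮E·dA = E·4πr² = Q_enc/ε₀.
E = k|Q_enc|/r² = (8.99×10^9)(7.20×10^-8)/(0.124)² = 4.21×10^4 N/C.

4.21×10^4 N/C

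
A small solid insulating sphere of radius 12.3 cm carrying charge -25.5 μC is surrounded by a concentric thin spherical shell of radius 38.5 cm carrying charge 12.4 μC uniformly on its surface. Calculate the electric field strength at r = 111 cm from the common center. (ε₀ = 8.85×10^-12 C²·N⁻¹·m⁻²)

E ≈ 9.56×10^4 V/m

By spherical symmetry E is radial; choose a Gaussian sphere of radius r = 111 cm (r > 38.5 cm, enclosing both).
Q_enc = (-25.5 μC) + (12.4 μC) = -1.31×10^-5 C.
By Gauss's law, ∮E·dA = E·4πr² = Q_enc/ε₀.
E = |Q_enc|/(4πε₀r²) = (1.31e-5)/(4π·8.85×10^-12·(1.11)²) = 9.56×10^4 N/C.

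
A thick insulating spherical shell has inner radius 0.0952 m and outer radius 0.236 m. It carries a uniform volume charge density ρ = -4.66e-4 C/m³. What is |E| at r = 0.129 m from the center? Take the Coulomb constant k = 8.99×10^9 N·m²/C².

By spherical symmetry E is radial; choose a Gaussian sphere of radius r = 0.129 m (within the shell material, 0.0952 m < r < 0.236 m).
Only the shell between 0.0952 m and r is enclosed: Q_enc = ρ·(4π/3)(r³ − a³) = (-4.66e-4)·(4π/3)·((0.129)³ − (0.0952)³) = -2.506×10^-6 C.
By Gauss's law, ∮E·dA = E·4πr² = Q_enc/ε₀.
E = k|Q_enc|/r² = (8.99×10^9)(2.506e-6)/(0.129)² = 1.35e6 N/C.

|E| = 1.35×10^6 V/m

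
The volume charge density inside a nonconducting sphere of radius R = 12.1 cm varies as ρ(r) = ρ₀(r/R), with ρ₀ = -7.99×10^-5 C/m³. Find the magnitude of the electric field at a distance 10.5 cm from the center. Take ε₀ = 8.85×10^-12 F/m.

Use a concentric Gaussian sphere at r = 10.5 cm (r < R).
Q_enc = ∫₀^r ρ(r')·4πr'² dr' = (4πρ₀/R) ∫₀^r r'^3 dr' = 4πρ₀ r^4/(4·R) = -2.522e-7 C.
Applying ∮E·dA = Q_enc/ε₀ with Φ = E(4πr²):
E = |Q_enc|/(4πε₀r²) = (2.522×10^-7)/(4π·8.85×10^-12·(0.105)²) = 2.06×10^5 N/C.

|E| ≈ 2.06×10^5 V/m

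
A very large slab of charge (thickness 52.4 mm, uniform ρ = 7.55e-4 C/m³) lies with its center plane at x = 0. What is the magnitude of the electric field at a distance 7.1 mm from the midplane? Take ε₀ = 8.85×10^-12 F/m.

6.06×10^5 V/m

By symmetry E is perpendicular to the slab. A Gaussian pillbox from −7.1 mm to +7.1 mm (face area A) lies entirely within the slab.
Q_enc = ρ·(2x)·A and flux = 2EA, so 2EA = 2ρxA/ε₀ ⇒ E = |ρ|x/ε₀.
E = (7.55×10^-4)(0.0071)/(8.85×10^-12) = 6.06×10^5 N/C.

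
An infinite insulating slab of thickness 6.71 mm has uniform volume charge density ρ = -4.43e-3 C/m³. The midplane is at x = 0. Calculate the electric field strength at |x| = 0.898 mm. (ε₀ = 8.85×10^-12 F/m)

|E| ≈ 4.50e5 N/C

By symmetry E is perpendicular to the slab. A Gaussian pillbox from −0.898 mm to +0.898 mm (face area A) lies entirely within the slab.
Q_enc = ρ·(2x)·A and flux = 2EA, so 2EA = 2ρxA/ε₀ ⇒ E = |ρ|x/ε₀.
E = (4.43×10^-3)(0.000898)/(8.85×10^-12) = 4.50×10^5 N/C.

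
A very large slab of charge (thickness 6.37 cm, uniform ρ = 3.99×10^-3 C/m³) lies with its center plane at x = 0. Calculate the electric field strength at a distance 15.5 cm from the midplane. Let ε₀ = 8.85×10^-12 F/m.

|E| = 1.44×10^7 N/C

The point |x| = 15.5 cm lies outside the slab (half-thickness 0.03185 m). A symmetric pillbox spanning the full slab encloses Q_enc = ρ·d·A.
Flux = 2EA ⇒ E = |ρ|d/(2ε₀), independent of distance outside.
E = (3.99e-3)(0.0637)/(2·8.85×10^-12) = 1.44e7 N/C.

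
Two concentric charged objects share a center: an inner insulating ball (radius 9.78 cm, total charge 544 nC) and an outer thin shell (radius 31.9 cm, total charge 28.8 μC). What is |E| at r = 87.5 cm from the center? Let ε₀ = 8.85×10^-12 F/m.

|E| = 3.45×10^5 N/C

Take a concentric spherical Gaussian surface of radius r = 87.5 cm (r > 31.9 cm, enclosing both).
Q_enc = (544 nC) + (28.8 μC) = 2.934×10^-5 C.
By Gauss's law, ∮E·dA = E·4πr² = Q_enc/ε₀.
E = |Q_enc|/(4πε₀r²) = (2.934×10^-5)/(4π·8.85×10^-12·(0.875)²) = 3.45e5 N/C.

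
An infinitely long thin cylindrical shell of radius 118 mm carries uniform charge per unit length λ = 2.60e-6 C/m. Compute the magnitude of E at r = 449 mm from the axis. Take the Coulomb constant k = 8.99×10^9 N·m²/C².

By cylindrical symmetry E is radial; use a coaxial Gaussian cylinder of radius 449 mm and length L (r > 118 mm).
The full line charge is enclosed: λ_enc = 2.60×10^-6 C/m.
Since E is radial and uniform over the curved surface, Φ = E·2πrL = Q_enc/ε₀ = λ_enc L/ε₀.
E = 2k|λ_enc|/r = 2(8.99×10^9)(2.60e-6)/(0.449) = 1.04e5 N/C.

|E| ≈ 1.04e5 V/m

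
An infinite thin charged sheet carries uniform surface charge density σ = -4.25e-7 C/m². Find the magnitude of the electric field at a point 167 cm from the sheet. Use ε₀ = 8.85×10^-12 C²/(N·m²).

2.40e4 N/C

Choose a cylindrical pillbox piercing the sheet, end faces (area A) parallel to it.
Flux Φ = 2EA and Q_enc = σA, so 2EA = σA/ε₀ ⇒ E = |σ|/(2ε₀), independent of distance.
E = |σ|/(2ε₀) = (4.25×10^-7)/(2·8.85×10^-12) = 2.40×10^4 N/C.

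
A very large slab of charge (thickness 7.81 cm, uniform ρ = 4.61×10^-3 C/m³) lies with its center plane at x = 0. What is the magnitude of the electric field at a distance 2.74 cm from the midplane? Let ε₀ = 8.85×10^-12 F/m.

By symmetry E is perpendicular to the slab. A Gaussian pillbox from −2.74 cm to +2.74 cm (face area A) lies entirely within the slab.
Q_enc = ρ·(2x)·A and flux = 2EA, so 2EA = 2ρxA/ε₀ ⇒ E = |ρ|x/ε₀.
E = (4.61×10^-3)(0.0274)/(8.85×10^-12) = 1.43e7 N/C.

E = 1.43×10^7 N/C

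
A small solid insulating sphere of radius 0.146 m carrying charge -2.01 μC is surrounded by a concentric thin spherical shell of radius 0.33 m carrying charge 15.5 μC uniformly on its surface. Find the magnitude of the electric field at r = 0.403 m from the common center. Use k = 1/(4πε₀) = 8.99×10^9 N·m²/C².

Symmetry ⇒ E = E(r) r̂. Gaussian sphere of radius r = 0.403 m (r > 0.33 m, enclosing both).
Q_enc = (-2.01 μC) + (15.5 μC) = 1.349e-5 C.
By Gauss's law, ∮E·dA = E·4πr² = Q_enc/ε₀.
E = k|Q_enc|/r² = (8.99×10^9)(1.349e-5)/(0.403)² = 7.47e5 N/C.

E ≈ 7.47×10^5 V/m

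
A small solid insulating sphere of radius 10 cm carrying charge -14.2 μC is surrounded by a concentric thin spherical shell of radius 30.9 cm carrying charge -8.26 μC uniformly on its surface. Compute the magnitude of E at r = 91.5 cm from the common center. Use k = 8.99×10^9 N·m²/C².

|E| = 2.41e5 N/C

Use a concentric Gaussian sphere at r = 91.5 cm (r > 30.9 cm, enclosing both).
Q_enc = (-14.2 μC) + (-8.26 μC) = -2.246×10^-5 C.
Gauss's law: E·4πr² = Q_enc/ε₀.
E = k|Q_enc|/r² = (8.99×10^9)(2.246e-5)/(0.915)² = 2.41×10^5 N/C.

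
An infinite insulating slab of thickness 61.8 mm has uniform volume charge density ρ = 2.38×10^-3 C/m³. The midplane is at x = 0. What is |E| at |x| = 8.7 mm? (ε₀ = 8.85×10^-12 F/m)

By symmetry E is perpendicular to the slab. A Gaussian pillbox from −8.7 mm to +8.7 mm (face area A) lies entirely within the slab.
Q_enc = ρ·(2x)·A and flux = 2EA, so 2EA = 2ρxA/ε₀ ⇒ E = |ρ|x/ε₀.
E = (2.38×10^-3)(0.0087)/(8.85×10^-12) = 2.34e6 N/C.

|E| = 2.34×10^6 V/m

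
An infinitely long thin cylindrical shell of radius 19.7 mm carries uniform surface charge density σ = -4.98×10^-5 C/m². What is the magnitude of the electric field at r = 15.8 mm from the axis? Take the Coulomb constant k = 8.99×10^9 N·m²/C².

Coaxial Gaussian cylinder, radius r = 15.8 mm, length L (r < 19.7 mm, inside the shell).
No charge is enclosed, so Gauss's law gives E·2πrL = 0 ⇒ E = 0.

E = 0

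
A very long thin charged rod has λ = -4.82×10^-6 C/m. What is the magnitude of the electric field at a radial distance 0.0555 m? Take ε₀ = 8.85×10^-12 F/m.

E = 1.56×10^6 V/m

Coaxial Gaussian cylinder, radius r = 0.0555 m, length L.
Q_enc = λL, so λ_enc = -4.82×10^-6 C/m.
Gauss's law: E·2πrL = λ_enc L/ε₀.
E = |λ_enc|/(2πε₀r) = (4.82×10^-6)/(2π·8.85×10^-12·0.0555) = 1.56e6 N/C.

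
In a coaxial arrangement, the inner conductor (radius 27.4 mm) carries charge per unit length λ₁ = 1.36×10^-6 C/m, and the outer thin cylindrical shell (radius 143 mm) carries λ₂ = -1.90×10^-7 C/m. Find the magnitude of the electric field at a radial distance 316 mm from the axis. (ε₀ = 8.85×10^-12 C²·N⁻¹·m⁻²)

Choose a coaxial cylinder of radius r = 316 mm (arbitrary length L) as the Gaussian surface (r > 143 mm, enclosing both).
λ_enc = λ₁ + λ₂ = (1.36×10^-6) + (-1.90e-7) = 1.17×10^-6 C/m.
Gauss's law: E·2πrL = λ_enc L/ε₀.
E = |λ_enc|/(2πε₀r) = (1.17e-6)/(2π·8.85×10^-12·0.316) = 6.66e4 N/C.

|E| = 6.66×10^4 N/C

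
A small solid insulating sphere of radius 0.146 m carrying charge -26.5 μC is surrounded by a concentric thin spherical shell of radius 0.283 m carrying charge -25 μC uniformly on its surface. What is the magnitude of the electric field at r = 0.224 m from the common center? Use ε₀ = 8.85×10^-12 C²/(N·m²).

By spherical symmetry E is radial; choose a Gaussian sphere of radius r = 0.224 m (between the bodies, 0.146 m < r < 0.283 m).
The shell at 0.283 m lies outside the Gaussian surface, so Q_enc = -26.5 μC = -2.65×10^-5 C.
By Gauss's law, ∮E·dA = E·4πr² = Q_enc/ε₀.
E = |Q_enc|/(4πε₀r²) = (2.65×10^-5)/(4π·8.85×10^-12·(0.224)²) = 4.75×10^6 N/C.

|E| = 4.75×10^6 N/C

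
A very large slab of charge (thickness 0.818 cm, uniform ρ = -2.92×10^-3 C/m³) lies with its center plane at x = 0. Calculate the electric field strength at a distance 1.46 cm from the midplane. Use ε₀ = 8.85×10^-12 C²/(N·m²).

|E| ≈ 1.35×10^6 N/C

The point |x| = 1.46 cm lies outside the slab (half-thickness 0.00409 m). A symmetric pillbox spanning the full slab encloses Q_enc = ρ·d·A.
Flux = 2EA ⇒ E = |ρ|d/(2ε₀), independent of distance outside.
E = (2.92×10^-3)(0.00818)/(2·8.85×10^-12) = 1.35e6 N/C.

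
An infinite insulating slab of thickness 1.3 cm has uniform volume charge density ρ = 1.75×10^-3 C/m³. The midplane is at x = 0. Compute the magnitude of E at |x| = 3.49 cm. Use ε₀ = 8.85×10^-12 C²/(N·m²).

E ≈ 1.29×10^6 N/C

The point |x| = 3.49 cm lies outside the slab (half-thickness 0.0065 m). A symmetric pillbox spanning the full slab encloses Q_enc = ρ·d·A.
Flux = 2EA ⇒ E = |ρ|d/(2ε₀), independent of distance outside.
E = (1.75×10^-3)(0.013)/(2·8.85×10^-12) = 1.29×10^6 N/C.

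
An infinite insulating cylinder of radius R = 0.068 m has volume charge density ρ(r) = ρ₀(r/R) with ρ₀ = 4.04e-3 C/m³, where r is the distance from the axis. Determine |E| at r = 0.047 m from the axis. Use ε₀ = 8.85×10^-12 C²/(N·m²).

|E| ≈ 4.94e6 N/C

Choose a coaxial cylinder of radius r = 0.047 m (arbitrary length L) as the Gaussian surface (r < R).
Integrating ρ over the cross-section to radius r: λ_enc = (2πρ₀/R) ∫₀^r r'^2 dr' = 2πρ₀ r^3/(3·R) = 1.292×10^-5 C/m.
Applying ∮E·dA = Q_enc/ε₀ with the end caps contributing no flux:
E = |λ_enc|/(2πε₀r) = (1.292×10^-5)/(2π·8.85×10^-12·0.047) = 4.94×10^6 N/C.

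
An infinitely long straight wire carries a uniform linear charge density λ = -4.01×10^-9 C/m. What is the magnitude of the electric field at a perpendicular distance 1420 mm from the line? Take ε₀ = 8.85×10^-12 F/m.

50.8 N/C

Coaxial Gaussian cylinder, radius r = 1420 mm, length L.
Q_enc = λL, so λ_enc = -4.01×10^-9 C/m.
Applying ∮E·dA = Q_enc/ε₀ with the end caps contributing no flux:
E = |λ_enc|/(2πε₀r) = (4.01×10^-9)/(2π·8.85×10^-12·1.42) = 50.8 N/C.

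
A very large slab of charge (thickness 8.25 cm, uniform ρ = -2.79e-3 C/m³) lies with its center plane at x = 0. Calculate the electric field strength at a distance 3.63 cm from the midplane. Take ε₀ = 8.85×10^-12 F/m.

By symmetry E is perpendicular to the slab. A Gaussian pillbox from −3.63 cm to +3.63 cm (face area A) lies entirely within the slab.
Q_enc = ρ·(2x)·A and flux = 2EA, so 2EA = 2ρxA/ε₀ ⇒ E = |ρ|x/ε₀.
E = (2.79×10^-3)(0.0363)/(8.85×10^-12) = 1.14×10^7 N/C.

1.14×10^7 N/C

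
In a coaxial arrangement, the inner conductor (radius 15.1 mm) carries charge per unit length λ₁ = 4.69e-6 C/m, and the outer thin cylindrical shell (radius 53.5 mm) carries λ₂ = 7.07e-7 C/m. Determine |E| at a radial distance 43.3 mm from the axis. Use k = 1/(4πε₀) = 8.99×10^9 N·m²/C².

Take a coaxial cylindrical Gaussian surface of radius r = 43.3 mm and length L (between the conductors, 15.1 mm < r < 53.5 mm).
Only the inner wire is enclosed; the outer shell contributes nothing inside itself. λ_enc = λ₁ = 4.69×10^-6 C/m.
Applying ∮E·dA = Q_enc/ε₀ with the end caps contributing no flux:
E = 2k|λ_enc|/r = 2(8.99×10^9)(4.69e-6)/(0.0433) = 1.95×10^6 N/C.

E = 1.95×10^6 V/m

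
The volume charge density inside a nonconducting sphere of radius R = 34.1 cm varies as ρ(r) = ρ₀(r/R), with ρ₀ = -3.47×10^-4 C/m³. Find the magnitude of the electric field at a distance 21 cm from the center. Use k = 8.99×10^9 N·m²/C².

|E| ≈ 1.27×10^6 N/C

Symmetry ⇒ E = E(r) r̂. Gaussian sphere of radius r = 21 cm (r < R).
Integrate the density: Q_enc = 4π ∫₀^r ρ₀(r'/R)^1 r'² dr' = 4πρ₀ r^4/(4·R) = -6.217×10^-6 C.
Applying ∮E·dA = Q_enc/ε₀ with Φ = E(4πr²):
E = k|Q_enc|/r² = (8.99×10^9)(6.217e-6)/(0.21)² = 1.27×10^6 N/C.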